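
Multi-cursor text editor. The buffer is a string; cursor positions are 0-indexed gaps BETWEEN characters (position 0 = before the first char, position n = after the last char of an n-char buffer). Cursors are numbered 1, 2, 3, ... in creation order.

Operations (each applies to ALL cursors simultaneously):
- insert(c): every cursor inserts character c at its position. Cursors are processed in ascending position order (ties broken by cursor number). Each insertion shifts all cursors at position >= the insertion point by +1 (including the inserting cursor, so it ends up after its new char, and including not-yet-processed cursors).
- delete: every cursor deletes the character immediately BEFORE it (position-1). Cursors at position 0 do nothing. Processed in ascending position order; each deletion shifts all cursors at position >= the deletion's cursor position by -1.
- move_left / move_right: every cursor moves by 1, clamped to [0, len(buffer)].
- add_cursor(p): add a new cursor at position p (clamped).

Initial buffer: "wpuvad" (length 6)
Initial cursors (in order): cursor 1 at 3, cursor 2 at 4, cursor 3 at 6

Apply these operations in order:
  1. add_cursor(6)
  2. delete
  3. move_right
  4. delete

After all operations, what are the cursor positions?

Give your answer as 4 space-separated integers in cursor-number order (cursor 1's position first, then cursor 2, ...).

Answer: 0 0 0 0

Derivation:
After op 1 (add_cursor(6)): buffer="wpuvad" (len 6), cursors c1@3 c2@4 c3@6 c4@6, authorship ......
After op 2 (delete): buffer="wp" (len 2), cursors c1@2 c2@2 c3@2 c4@2, authorship ..
After op 3 (move_right): buffer="wp" (len 2), cursors c1@2 c2@2 c3@2 c4@2, authorship ..
After op 4 (delete): buffer="" (len 0), cursors c1@0 c2@0 c3@0 c4@0, authorship 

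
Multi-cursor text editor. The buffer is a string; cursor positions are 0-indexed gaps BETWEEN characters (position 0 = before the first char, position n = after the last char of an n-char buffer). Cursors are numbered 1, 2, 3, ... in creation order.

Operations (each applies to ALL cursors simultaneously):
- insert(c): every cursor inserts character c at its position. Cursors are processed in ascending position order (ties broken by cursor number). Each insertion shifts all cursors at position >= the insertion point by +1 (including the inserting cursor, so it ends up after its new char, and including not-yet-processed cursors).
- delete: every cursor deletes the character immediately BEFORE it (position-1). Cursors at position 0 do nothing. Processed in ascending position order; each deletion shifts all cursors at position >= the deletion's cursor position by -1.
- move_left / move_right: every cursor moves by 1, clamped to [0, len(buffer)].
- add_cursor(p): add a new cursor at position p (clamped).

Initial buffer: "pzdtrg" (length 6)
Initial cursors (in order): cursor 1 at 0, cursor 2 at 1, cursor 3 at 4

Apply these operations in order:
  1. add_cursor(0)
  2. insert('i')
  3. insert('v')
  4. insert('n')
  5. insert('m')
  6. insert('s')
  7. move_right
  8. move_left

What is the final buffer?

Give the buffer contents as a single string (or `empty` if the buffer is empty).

Answer: iivvnnmmsspivnmszdtivnmsrg

Derivation:
After op 1 (add_cursor(0)): buffer="pzdtrg" (len 6), cursors c1@0 c4@0 c2@1 c3@4, authorship ......
After op 2 (insert('i')): buffer="iipizdtirg" (len 10), cursors c1@2 c4@2 c2@4 c3@8, authorship 14.2...3..
After op 3 (insert('v')): buffer="iivvpivzdtivrg" (len 14), cursors c1@4 c4@4 c2@7 c3@12, authorship 1414.22...33..
After op 4 (insert('n')): buffer="iivvnnpivnzdtivnrg" (len 18), cursors c1@6 c4@6 c2@10 c3@16, authorship 141414.222...333..
After op 5 (insert('m')): buffer="iivvnnmmpivnmzdtivnmrg" (len 22), cursors c1@8 c4@8 c2@13 c3@20, authorship 14141414.2222...3333..
After op 6 (insert('s')): buffer="iivvnnmmsspivnmszdtivnmsrg" (len 26), cursors c1@10 c4@10 c2@16 c3@24, authorship 1414141414.22222...33333..
After op 7 (move_right): buffer="iivvnnmmsspivnmszdtivnmsrg" (len 26), cursors c1@11 c4@11 c2@17 c3@25, authorship 1414141414.22222...33333..
After op 8 (move_left): buffer="iivvnnmmsspivnmszdtivnmsrg" (len 26), cursors c1@10 c4@10 c2@16 c3@24, authorship 1414141414.22222...33333..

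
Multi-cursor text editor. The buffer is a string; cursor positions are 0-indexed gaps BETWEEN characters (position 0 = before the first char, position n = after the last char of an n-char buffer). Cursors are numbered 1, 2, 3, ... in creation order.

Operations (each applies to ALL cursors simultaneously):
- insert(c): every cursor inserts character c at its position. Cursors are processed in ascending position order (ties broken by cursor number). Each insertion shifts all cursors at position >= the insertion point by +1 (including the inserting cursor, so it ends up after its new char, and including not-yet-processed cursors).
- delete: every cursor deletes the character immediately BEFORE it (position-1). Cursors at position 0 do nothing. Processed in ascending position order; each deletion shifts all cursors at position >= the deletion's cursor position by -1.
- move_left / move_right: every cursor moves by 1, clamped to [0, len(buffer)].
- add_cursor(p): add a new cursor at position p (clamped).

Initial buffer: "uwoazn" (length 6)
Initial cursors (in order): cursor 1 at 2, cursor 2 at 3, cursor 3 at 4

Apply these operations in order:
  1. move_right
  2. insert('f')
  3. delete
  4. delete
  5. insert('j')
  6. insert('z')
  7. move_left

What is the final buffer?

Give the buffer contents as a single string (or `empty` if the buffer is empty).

After op 1 (move_right): buffer="uwoazn" (len 6), cursors c1@3 c2@4 c3@5, authorship ......
After op 2 (insert('f')): buffer="uwofafzfn" (len 9), cursors c1@4 c2@6 c3@8, authorship ...1.2.3.
After op 3 (delete): buffer="uwoazn" (len 6), cursors c1@3 c2@4 c3@5, authorship ......
After op 4 (delete): buffer="uwn" (len 3), cursors c1@2 c2@2 c3@2, authorship ...
After op 5 (insert('j')): buffer="uwjjjn" (len 6), cursors c1@5 c2@5 c3@5, authorship ..123.
After op 6 (insert('z')): buffer="uwjjjzzzn" (len 9), cursors c1@8 c2@8 c3@8, authorship ..123123.
After op 7 (move_left): buffer="uwjjjzzzn" (len 9), cursors c1@7 c2@7 c3@7, authorship ..123123.

Answer: uwjjjzzzn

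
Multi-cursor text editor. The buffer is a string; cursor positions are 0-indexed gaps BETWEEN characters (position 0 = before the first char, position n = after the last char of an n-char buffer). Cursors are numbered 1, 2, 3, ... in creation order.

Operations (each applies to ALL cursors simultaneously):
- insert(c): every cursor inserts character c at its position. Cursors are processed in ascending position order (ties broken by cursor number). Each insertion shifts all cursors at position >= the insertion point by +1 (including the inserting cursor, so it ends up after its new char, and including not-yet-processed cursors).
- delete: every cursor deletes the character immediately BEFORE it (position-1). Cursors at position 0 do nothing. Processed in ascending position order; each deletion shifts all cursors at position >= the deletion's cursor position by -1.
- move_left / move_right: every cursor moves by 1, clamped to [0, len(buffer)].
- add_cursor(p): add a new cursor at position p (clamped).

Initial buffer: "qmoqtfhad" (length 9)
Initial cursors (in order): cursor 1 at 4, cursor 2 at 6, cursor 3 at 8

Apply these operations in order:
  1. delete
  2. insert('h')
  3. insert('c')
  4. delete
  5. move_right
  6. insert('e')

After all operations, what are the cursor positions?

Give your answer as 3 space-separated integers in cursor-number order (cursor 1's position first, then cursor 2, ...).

Answer: 6 9 12

Derivation:
After op 1 (delete): buffer="qmothd" (len 6), cursors c1@3 c2@4 c3@5, authorship ......
After op 2 (insert('h')): buffer="qmohthhhd" (len 9), cursors c1@4 c2@6 c3@8, authorship ...1.2.3.
After op 3 (insert('c')): buffer="qmohcthchhcd" (len 12), cursors c1@5 c2@8 c3@11, authorship ...11.22.33.
After op 4 (delete): buffer="qmohthhhd" (len 9), cursors c1@4 c2@6 c3@8, authorship ...1.2.3.
After op 5 (move_right): buffer="qmohthhhd" (len 9), cursors c1@5 c2@7 c3@9, authorship ...1.2.3.
After op 6 (insert('e')): buffer="qmohtehhehde" (len 12), cursors c1@6 c2@9 c3@12, authorship ...1.12.23.3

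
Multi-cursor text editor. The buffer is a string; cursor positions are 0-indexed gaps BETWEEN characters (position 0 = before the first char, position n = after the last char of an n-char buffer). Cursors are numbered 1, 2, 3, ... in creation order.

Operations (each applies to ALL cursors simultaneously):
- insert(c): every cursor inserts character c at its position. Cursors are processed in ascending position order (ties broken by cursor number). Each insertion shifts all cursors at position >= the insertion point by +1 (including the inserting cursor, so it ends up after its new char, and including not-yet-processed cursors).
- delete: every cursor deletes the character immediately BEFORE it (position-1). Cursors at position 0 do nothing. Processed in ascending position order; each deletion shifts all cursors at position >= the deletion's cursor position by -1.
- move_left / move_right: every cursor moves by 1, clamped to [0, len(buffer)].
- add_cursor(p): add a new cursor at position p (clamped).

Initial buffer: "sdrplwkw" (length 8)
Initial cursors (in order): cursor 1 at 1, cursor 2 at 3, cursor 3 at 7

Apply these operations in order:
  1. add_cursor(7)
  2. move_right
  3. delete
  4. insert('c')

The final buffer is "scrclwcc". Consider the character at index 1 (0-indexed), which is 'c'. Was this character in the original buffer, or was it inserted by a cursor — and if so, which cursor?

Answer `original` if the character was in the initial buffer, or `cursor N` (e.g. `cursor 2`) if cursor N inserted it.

Answer: cursor 1

Derivation:
After op 1 (add_cursor(7)): buffer="sdrplwkw" (len 8), cursors c1@1 c2@3 c3@7 c4@7, authorship ........
After op 2 (move_right): buffer="sdrplwkw" (len 8), cursors c1@2 c2@4 c3@8 c4@8, authorship ........
After op 3 (delete): buffer="srlw" (len 4), cursors c1@1 c2@2 c3@4 c4@4, authorship ....
After op 4 (insert('c')): buffer="scrclwcc" (len 8), cursors c1@2 c2@4 c3@8 c4@8, authorship .1.2..34
Authorship (.=original, N=cursor N): . 1 . 2 . . 3 4
Index 1: author = 1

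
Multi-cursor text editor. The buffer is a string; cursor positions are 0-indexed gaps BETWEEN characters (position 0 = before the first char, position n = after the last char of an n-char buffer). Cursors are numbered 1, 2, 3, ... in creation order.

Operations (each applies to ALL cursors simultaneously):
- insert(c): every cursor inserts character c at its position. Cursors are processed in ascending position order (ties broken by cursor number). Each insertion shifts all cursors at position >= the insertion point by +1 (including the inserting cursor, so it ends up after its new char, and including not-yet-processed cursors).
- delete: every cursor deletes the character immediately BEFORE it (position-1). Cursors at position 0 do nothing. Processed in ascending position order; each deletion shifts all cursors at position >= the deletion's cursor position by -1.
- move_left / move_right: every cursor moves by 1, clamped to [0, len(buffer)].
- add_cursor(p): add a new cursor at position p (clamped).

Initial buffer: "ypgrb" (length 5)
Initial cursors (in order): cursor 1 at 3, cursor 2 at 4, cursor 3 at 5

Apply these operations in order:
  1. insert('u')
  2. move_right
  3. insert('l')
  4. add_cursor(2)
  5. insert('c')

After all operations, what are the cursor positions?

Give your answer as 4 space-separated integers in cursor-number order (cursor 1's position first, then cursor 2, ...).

After op 1 (insert('u')): buffer="ypgurubu" (len 8), cursors c1@4 c2@6 c3@8, authorship ...1.2.3
After op 2 (move_right): buffer="ypgurubu" (len 8), cursors c1@5 c2@7 c3@8, authorship ...1.2.3
After op 3 (insert('l')): buffer="ypgurlublul" (len 11), cursors c1@6 c2@9 c3@11, authorship ...1.12.233
After op 4 (add_cursor(2)): buffer="ypgurlublul" (len 11), cursors c4@2 c1@6 c2@9 c3@11, authorship ...1.12.233
After op 5 (insert('c')): buffer="ypcgurlcublculc" (len 15), cursors c4@3 c1@8 c2@12 c3@15, authorship ..4.1.112.22333

Answer: 8 12 15 3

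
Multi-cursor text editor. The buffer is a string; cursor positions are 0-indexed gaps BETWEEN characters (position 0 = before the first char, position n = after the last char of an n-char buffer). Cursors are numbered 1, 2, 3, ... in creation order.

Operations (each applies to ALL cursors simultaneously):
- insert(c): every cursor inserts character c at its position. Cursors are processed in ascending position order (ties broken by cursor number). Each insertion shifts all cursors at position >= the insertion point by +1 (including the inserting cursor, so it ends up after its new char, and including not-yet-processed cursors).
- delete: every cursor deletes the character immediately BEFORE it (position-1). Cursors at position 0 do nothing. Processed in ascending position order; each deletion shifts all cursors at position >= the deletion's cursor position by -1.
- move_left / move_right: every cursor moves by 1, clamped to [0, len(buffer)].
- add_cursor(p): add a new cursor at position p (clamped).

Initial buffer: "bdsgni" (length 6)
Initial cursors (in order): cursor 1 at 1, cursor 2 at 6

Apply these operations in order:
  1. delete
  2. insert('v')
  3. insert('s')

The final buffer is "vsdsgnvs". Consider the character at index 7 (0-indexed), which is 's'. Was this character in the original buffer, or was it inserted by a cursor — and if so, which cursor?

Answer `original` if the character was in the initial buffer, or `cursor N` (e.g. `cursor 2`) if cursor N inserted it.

After op 1 (delete): buffer="dsgn" (len 4), cursors c1@0 c2@4, authorship ....
After op 2 (insert('v')): buffer="vdsgnv" (len 6), cursors c1@1 c2@6, authorship 1....2
After op 3 (insert('s')): buffer="vsdsgnvs" (len 8), cursors c1@2 c2@8, authorship 11....22
Authorship (.=original, N=cursor N): 1 1 . . . . 2 2
Index 7: author = 2

Answer: cursor 2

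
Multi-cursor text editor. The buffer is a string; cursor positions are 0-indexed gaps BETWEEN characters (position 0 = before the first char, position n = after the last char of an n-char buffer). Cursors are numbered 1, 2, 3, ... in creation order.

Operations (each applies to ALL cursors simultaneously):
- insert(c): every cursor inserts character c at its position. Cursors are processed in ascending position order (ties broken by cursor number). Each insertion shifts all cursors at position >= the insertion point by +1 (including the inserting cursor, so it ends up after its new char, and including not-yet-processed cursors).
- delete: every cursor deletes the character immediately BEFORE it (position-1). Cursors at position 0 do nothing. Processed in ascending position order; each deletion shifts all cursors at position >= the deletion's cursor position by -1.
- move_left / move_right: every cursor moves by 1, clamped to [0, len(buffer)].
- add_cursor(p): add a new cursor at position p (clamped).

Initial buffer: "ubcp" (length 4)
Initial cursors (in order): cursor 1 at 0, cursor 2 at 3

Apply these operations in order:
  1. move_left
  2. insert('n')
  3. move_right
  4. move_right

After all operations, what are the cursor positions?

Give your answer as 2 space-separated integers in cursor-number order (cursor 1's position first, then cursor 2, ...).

Answer: 3 6

Derivation:
After op 1 (move_left): buffer="ubcp" (len 4), cursors c1@0 c2@2, authorship ....
After op 2 (insert('n')): buffer="nubncp" (len 6), cursors c1@1 c2@4, authorship 1..2..
After op 3 (move_right): buffer="nubncp" (len 6), cursors c1@2 c2@5, authorship 1..2..
After op 4 (move_right): buffer="nubncp" (len 6), cursors c1@3 c2@6, authorship 1..2..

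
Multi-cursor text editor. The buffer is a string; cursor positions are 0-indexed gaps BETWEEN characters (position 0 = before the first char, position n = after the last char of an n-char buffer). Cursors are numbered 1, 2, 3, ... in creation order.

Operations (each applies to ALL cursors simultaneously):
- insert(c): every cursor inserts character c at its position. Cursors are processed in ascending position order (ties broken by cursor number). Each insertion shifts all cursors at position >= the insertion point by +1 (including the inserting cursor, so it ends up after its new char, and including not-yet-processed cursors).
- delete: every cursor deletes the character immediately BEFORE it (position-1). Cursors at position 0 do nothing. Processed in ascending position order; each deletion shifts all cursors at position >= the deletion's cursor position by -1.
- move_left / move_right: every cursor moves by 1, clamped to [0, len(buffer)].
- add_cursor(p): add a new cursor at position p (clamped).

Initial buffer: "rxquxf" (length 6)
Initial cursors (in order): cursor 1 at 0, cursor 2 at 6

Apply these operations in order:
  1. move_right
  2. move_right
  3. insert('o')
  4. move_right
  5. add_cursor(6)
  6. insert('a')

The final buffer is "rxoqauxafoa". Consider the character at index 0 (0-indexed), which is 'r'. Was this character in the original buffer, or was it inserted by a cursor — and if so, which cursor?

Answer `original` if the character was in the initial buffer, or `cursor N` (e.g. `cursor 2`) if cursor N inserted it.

After op 1 (move_right): buffer="rxquxf" (len 6), cursors c1@1 c2@6, authorship ......
After op 2 (move_right): buffer="rxquxf" (len 6), cursors c1@2 c2@6, authorship ......
After op 3 (insert('o')): buffer="rxoquxfo" (len 8), cursors c1@3 c2@8, authorship ..1....2
After op 4 (move_right): buffer="rxoquxfo" (len 8), cursors c1@4 c2@8, authorship ..1....2
After op 5 (add_cursor(6)): buffer="rxoquxfo" (len 8), cursors c1@4 c3@6 c2@8, authorship ..1....2
After op 6 (insert('a')): buffer="rxoqauxafoa" (len 11), cursors c1@5 c3@8 c2@11, authorship ..1.1..3.22
Authorship (.=original, N=cursor N): . . 1 . 1 . . 3 . 2 2
Index 0: author = original

Answer: original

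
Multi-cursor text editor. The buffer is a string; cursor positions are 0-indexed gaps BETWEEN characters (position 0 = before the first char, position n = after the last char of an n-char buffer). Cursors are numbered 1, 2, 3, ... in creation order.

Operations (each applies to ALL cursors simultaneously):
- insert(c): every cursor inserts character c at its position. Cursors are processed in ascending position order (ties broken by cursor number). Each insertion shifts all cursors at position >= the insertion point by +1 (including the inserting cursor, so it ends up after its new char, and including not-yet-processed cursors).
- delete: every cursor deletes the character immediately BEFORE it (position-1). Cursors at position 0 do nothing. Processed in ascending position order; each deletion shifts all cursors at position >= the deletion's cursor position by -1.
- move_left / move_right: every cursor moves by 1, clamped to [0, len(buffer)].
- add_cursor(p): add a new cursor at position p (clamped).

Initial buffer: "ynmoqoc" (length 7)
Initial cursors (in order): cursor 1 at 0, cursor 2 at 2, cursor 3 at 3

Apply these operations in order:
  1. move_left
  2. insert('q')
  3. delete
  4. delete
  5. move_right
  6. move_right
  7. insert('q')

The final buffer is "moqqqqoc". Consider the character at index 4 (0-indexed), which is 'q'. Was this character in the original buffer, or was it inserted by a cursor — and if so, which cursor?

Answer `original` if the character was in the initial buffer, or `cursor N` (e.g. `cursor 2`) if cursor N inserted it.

Answer: cursor 3

Derivation:
After op 1 (move_left): buffer="ynmoqoc" (len 7), cursors c1@0 c2@1 c3@2, authorship .......
After op 2 (insert('q')): buffer="qyqnqmoqoc" (len 10), cursors c1@1 c2@3 c3@5, authorship 1.2.3.....
After op 3 (delete): buffer="ynmoqoc" (len 7), cursors c1@0 c2@1 c3@2, authorship .......
After op 4 (delete): buffer="moqoc" (len 5), cursors c1@0 c2@0 c3@0, authorship .....
After op 5 (move_right): buffer="moqoc" (len 5), cursors c1@1 c2@1 c3@1, authorship .....
After op 6 (move_right): buffer="moqoc" (len 5), cursors c1@2 c2@2 c3@2, authorship .....
After op 7 (insert('q')): buffer="moqqqqoc" (len 8), cursors c1@5 c2@5 c3@5, authorship ..123...
Authorship (.=original, N=cursor N): . . 1 2 3 . . .
Index 4: author = 3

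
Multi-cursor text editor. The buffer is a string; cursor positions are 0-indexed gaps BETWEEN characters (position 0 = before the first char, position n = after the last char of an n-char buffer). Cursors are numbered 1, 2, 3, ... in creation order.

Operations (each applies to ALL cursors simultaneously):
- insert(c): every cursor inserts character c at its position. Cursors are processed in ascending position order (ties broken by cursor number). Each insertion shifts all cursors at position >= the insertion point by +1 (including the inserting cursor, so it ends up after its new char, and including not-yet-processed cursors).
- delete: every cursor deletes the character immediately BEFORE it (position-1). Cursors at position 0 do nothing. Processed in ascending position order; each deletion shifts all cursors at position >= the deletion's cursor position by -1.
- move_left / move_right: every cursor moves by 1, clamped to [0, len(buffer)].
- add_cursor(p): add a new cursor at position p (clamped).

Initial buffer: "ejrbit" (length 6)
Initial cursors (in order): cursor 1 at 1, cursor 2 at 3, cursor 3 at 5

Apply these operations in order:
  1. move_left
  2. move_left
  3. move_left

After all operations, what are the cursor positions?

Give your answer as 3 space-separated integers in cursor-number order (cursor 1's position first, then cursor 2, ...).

After op 1 (move_left): buffer="ejrbit" (len 6), cursors c1@0 c2@2 c3@4, authorship ......
After op 2 (move_left): buffer="ejrbit" (len 6), cursors c1@0 c2@1 c3@3, authorship ......
After op 3 (move_left): buffer="ejrbit" (len 6), cursors c1@0 c2@0 c3@2, authorship ......

Answer: 0 0 2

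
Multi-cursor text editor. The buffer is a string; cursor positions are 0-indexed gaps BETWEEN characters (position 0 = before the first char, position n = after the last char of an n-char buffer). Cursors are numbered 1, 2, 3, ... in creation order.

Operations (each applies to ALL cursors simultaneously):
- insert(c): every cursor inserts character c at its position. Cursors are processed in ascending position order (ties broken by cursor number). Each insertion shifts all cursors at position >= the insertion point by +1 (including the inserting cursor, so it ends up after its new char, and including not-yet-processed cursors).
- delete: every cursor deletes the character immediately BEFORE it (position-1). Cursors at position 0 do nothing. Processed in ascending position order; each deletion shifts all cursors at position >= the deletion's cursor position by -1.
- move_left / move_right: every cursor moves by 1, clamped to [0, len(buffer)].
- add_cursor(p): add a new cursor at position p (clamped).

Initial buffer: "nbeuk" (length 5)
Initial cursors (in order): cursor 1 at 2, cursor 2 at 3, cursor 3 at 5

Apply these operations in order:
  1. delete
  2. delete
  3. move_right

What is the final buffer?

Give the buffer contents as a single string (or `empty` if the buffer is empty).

After op 1 (delete): buffer="nu" (len 2), cursors c1@1 c2@1 c3@2, authorship ..
After op 2 (delete): buffer="" (len 0), cursors c1@0 c2@0 c3@0, authorship 
After op 3 (move_right): buffer="" (len 0), cursors c1@0 c2@0 c3@0, authorship 

Answer: empty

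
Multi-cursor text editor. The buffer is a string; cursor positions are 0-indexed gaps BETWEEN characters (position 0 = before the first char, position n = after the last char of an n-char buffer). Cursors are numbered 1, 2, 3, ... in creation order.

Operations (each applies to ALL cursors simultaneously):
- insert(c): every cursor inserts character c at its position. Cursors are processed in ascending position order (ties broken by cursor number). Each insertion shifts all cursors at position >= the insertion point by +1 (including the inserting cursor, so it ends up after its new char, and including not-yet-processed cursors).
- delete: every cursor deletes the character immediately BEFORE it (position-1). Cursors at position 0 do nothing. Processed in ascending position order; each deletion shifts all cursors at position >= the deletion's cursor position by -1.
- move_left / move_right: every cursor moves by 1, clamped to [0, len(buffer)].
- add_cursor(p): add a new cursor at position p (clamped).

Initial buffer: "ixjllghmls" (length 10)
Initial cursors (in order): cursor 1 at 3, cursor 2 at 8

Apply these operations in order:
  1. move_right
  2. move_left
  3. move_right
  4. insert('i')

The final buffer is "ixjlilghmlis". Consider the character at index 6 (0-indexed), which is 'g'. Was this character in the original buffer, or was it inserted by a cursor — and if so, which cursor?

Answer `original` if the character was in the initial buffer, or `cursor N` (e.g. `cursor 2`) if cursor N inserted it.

Answer: original

Derivation:
After op 1 (move_right): buffer="ixjllghmls" (len 10), cursors c1@4 c2@9, authorship ..........
After op 2 (move_left): buffer="ixjllghmls" (len 10), cursors c1@3 c2@8, authorship ..........
After op 3 (move_right): buffer="ixjllghmls" (len 10), cursors c1@4 c2@9, authorship ..........
After op 4 (insert('i')): buffer="ixjlilghmlis" (len 12), cursors c1@5 c2@11, authorship ....1.....2.
Authorship (.=original, N=cursor N): . . . . 1 . . . . . 2 .
Index 6: author = original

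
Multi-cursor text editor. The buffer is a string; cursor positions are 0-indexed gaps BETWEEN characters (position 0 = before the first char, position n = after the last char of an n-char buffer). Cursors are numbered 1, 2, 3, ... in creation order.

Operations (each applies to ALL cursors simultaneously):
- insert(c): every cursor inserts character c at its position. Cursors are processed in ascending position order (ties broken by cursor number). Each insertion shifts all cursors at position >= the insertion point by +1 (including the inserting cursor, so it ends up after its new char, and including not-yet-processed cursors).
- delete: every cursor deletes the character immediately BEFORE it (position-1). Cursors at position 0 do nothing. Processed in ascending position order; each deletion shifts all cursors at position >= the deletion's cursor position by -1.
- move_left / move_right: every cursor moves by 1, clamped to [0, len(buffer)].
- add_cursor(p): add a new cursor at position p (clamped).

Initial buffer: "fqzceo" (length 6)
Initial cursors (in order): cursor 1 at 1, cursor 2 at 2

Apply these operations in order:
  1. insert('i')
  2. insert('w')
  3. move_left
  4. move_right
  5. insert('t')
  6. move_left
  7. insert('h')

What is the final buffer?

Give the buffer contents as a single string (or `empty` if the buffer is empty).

Answer: fiwhtqiwhtzceo

Derivation:
After op 1 (insert('i')): buffer="fiqizceo" (len 8), cursors c1@2 c2@4, authorship .1.2....
After op 2 (insert('w')): buffer="fiwqiwzceo" (len 10), cursors c1@3 c2@6, authorship .11.22....
After op 3 (move_left): buffer="fiwqiwzceo" (len 10), cursors c1@2 c2@5, authorship .11.22....
After op 4 (move_right): buffer="fiwqiwzceo" (len 10), cursors c1@3 c2@6, authorship .11.22....
After op 5 (insert('t')): buffer="fiwtqiwtzceo" (len 12), cursors c1@4 c2@8, authorship .111.222....
After op 6 (move_left): buffer="fiwtqiwtzceo" (len 12), cursors c1@3 c2@7, authorship .111.222....
After op 7 (insert('h')): buffer="fiwhtqiwhtzceo" (len 14), cursors c1@4 c2@9, authorship .1111.2222....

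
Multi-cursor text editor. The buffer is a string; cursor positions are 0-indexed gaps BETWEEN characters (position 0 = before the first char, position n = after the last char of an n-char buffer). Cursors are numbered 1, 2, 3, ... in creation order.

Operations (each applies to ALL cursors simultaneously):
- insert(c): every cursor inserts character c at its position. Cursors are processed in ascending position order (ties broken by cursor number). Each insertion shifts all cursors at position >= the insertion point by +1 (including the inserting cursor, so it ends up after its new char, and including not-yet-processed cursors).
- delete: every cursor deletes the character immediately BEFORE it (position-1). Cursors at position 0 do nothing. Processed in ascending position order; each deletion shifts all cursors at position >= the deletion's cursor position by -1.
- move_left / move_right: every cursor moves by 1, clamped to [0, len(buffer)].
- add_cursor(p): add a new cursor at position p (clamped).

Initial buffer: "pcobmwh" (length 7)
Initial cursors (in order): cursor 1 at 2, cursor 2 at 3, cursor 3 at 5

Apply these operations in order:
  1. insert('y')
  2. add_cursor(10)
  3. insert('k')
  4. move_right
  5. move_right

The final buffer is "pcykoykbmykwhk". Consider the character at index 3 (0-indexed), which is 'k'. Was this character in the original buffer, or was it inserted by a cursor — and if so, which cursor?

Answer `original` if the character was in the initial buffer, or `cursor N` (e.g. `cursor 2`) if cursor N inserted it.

After op 1 (insert('y')): buffer="pcyoybmywh" (len 10), cursors c1@3 c2@5 c3@8, authorship ..1.2..3..
After op 2 (add_cursor(10)): buffer="pcyoybmywh" (len 10), cursors c1@3 c2@5 c3@8 c4@10, authorship ..1.2..3..
After op 3 (insert('k')): buffer="pcykoykbmykwhk" (len 14), cursors c1@4 c2@7 c3@11 c4@14, authorship ..11.22..33..4
After op 4 (move_right): buffer="pcykoykbmykwhk" (len 14), cursors c1@5 c2@8 c3@12 c4@14, authorship ..11.22..33..4
After op 5 (move_right): buffer="pcykoykbmykwhk" (len 14), cursors c1@6 c2@9 c3@13 c4@14, authorship ..11.22..33..4
Authorship (.=original, N=cursor N): . . 1 1 . 2 2 . . 3 3 . . 4
Index 3: author = 1

Answer: cursor 1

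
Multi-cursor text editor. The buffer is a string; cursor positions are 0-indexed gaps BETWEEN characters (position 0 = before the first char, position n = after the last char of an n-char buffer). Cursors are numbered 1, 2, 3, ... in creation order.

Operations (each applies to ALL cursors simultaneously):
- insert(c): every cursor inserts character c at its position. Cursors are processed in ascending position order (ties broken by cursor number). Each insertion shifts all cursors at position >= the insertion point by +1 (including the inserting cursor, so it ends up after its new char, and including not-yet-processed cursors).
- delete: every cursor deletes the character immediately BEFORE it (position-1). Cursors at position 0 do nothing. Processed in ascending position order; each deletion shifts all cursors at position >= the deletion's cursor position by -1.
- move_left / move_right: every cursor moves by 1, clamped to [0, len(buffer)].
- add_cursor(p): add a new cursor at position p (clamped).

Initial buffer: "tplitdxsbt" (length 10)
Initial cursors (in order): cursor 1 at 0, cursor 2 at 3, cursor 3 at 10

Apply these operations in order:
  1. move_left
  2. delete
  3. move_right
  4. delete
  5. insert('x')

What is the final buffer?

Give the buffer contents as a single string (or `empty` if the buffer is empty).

After op 1 (move_left): buffer="tplitdxsbt" (len 10), cursors c1@0 c2@2 c3@9, authorship ..........
After op 2 (delete): buffer="tlitdxst" (len 8), cursors c1@0 c2@1 c3@7, authorship ........
After op 3 (move_right): buffer="tlitdxst" (len 8), cursors c1@1 c2@2 c3@8, authorship ........
After op 4 (delete): buffer="itdxs" (len 5), cursors c1@0 c2@0 c3@5, authorship .....
After op 5 (insert('x')): buffer="xxitdxsx" (len 8), cursors c1@2 c2@2 c3@8, authorship 12.....3

Answer: xxitdxsx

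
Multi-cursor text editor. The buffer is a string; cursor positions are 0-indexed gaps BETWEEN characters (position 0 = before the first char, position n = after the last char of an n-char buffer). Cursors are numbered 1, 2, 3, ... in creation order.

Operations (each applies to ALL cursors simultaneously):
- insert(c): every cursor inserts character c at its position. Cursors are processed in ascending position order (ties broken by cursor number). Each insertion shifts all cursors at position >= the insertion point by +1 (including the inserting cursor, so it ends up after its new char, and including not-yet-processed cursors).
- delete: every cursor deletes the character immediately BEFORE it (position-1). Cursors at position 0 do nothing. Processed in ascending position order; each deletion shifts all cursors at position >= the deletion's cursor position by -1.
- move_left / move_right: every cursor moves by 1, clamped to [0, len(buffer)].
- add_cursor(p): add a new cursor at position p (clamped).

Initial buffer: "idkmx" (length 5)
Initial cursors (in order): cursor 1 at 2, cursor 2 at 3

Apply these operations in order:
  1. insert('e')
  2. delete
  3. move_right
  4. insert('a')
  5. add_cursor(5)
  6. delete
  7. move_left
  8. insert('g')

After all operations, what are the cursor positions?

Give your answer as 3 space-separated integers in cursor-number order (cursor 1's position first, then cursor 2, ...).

After op 1 (insert('e')): buffer="idekemx" (len 7), cursors c1@3 c2@5, authorship ..1.2..
After op 2 (delete): buffer="idkmx" (len 5), cursors c1@2 c2@3, authorship .....
After op 3 (move_right): buffer="idkmx" (len 5), cursors c1@3 c2@4, authorship .....
After op 4 (insert('a')): buffer="idkamax" (len 7), cursors c1@4 c2@6, authorship ...1.2.
After op 5 (add_cursor(5)): buffer="idkamax" (len 7), cursors c1@4 c3@5 c2@6, authorship ...1.2.
After op 6 (delete): buffer="idkx" (len 4), cursors c1@3 c2@3 c3@3, authorship ....
After op 7 (move_left): buffer="idkx" (len 4), cursors c1@2 c2@2 c3@2, authorship ....
After op 8 (insert('g')): buffer="idgggkx" (len 7), cursors c1@5 c2@5 c3@5, authorship ..123..

Answer: 5 5 5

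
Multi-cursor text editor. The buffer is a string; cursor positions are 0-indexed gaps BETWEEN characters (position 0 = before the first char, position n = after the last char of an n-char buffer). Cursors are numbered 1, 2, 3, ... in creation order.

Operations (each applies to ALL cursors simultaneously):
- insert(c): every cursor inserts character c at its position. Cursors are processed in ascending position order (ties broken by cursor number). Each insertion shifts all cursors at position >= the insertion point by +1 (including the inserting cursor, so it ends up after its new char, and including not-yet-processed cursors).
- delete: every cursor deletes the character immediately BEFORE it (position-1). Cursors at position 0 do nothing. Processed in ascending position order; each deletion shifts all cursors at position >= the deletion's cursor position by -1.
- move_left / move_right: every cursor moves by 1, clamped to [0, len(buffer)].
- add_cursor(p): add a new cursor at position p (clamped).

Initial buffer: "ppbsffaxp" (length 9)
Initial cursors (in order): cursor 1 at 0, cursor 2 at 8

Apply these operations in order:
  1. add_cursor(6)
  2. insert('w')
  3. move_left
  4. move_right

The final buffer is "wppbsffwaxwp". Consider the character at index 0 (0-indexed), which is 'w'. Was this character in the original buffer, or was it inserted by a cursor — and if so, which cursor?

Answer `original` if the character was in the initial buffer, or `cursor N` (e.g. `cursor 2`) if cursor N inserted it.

After op 1 (add_cursor(6)): buffer="ppbsffaxp" (len 9), cursors c1@0 c3@6 c2@8, authorship .........
After op 2 (insert('w')): buffer="wppbsffwaxwp" (len 12), cursors c1@1 c3@8 c2@11, authorship 1......3..2.
After op 3 (move_left): buffer="wppbsffwaxwp" (len 12), cursors c1@0 c3@7 c2@10, authorship 1......3..2.
After op 4 (move_right): buffer="wppbsffwaxwp" (len 12), cursors c1@1 c3@8 c2@11, authorship 1......3..2.
Authorship (.=original, N=cursor N): 1 . . . . . . 3 . . 2 .
Index 0: author = 1

Answer: cursor 1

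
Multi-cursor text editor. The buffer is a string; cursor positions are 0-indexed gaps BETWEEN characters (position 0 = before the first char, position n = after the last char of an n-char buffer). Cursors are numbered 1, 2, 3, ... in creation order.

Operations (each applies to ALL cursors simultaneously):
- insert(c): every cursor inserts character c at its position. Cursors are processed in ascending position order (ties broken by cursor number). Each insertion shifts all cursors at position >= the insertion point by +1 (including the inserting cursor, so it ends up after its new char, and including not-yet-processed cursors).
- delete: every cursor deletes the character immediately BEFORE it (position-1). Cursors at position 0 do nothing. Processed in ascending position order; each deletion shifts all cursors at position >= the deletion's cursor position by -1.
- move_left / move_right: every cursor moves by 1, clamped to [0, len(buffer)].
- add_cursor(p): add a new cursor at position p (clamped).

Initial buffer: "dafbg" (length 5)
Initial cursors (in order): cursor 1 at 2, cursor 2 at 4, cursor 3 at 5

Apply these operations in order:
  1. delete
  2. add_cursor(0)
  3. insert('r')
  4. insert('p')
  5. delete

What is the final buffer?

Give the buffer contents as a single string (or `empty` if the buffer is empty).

Answer: rdrfrr

Derivation:
After op 1 (delete): buffer="df" (len 2), cursors c1@1 c2@2 c3@2, authorship ..
After op 2 (add_cursor(0)): buffer="df" (len 2), cursors c4@0 c1@1 c2@2 c3@2, authorship ..
After op 3 (insert('r')): buffer="rdrfrr" (len 6), cursors c4@1 c1@3 c2@6 c3@6, authorship 4.1.23
After op 4 (insert('p')): buffer="rpdrpfrrpp" (len 10), cursors c4@2 c1@5 c2@10 c3@10, authorship 44.11.2323
After op 5 (delete): buffer="rdrfrr" (len 6), cursors c4@1 c1@3 c2@6 c3@6, authorship 4.1.23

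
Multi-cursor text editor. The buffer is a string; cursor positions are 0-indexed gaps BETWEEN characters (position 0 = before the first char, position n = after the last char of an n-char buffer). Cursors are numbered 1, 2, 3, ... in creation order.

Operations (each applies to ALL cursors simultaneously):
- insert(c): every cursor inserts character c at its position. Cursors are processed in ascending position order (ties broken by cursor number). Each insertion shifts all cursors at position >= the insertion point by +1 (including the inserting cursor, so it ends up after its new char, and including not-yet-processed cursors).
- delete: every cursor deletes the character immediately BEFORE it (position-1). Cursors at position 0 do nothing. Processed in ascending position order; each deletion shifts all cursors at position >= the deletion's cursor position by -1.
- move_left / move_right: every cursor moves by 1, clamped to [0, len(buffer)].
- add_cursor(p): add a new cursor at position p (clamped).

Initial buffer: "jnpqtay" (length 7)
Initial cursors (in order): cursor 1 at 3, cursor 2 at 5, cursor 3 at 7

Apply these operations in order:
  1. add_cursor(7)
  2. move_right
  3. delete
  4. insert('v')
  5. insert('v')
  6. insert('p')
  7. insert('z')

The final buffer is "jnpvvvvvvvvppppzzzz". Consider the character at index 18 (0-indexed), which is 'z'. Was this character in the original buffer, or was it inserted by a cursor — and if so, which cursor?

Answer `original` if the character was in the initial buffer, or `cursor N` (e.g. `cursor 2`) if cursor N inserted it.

Answer: cursor 4

Derivation:
After op 1 (add_cursor(7)): buffer="jnpqtay" (len 7), cursors c1@3 c2@5 c3@7 c4@7, authorship .......
After op 2 (move_right): buffer="jnpqtay" (len 7), cursors c1@4 c2@6 c3@7 c4@7, authorship .......
After op 3 (delete): buffer="jnp" (len 3), cursors c1@3 c2@3 c3@3 c4@3, authorship ...
After op 4 (insert('v')): buffer="jnpvvvv" (len 7), cursors c1@7 c2@7 c3@7 c4@7, authorship ...1234
After op 5 (insert('v')): buffer="jnpvvvvvvvv" (len 11), cursors c1@11 c2@11 c3@11 c4@11, authorship ...12341234
After op 6 (insert('p')): buffer="jnpvvvvvvvvpppp" (len 15), cursors c1@15 c2@15 c3@15 c4@15, authorship ...123412341234
After op 7 (insert('z')): buffer="jnpvvvvvvvvppppzzzz" (len 19), cursors c1@19 c2@19 c3@19 c4@19, authorship ...1234123412341234
Authorship (.=original, N=cursor N): . . . 1 2 3 4 1 2 3 4 1 2 3 4 1 2 3 4
Index 18: author = 4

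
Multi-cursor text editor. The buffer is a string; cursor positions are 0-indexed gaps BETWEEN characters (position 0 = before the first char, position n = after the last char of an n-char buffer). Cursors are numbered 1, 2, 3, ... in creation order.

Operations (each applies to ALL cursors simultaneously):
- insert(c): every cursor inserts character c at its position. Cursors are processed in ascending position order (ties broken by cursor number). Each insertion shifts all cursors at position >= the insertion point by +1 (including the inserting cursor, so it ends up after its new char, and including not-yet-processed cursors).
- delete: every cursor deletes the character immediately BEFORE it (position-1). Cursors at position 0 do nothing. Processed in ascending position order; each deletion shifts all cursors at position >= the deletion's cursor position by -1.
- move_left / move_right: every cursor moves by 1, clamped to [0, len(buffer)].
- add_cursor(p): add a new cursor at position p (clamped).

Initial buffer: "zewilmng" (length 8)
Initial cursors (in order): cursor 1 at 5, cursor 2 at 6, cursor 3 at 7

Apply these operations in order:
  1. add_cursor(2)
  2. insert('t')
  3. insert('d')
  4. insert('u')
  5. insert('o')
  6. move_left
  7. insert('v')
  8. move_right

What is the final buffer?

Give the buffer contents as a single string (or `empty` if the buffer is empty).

Answer: zetduvowiltduvomtduvontduvog

Derivation:
After op 1 (add_cursor(2)): buffer="zewilmng" (len 8), cursors c4@2 c1@5 c2@6 c3@7, authorship ........
After op 2 (insert('t')): buffer="zetwiltmtntg" (len 12), cursors c4@3 c1@7 c2@9 c3@11, authorship ..4...1.2.3.
After op 3 (insert('d')): buffer="zetdwiltdmtdntdg" (len 16), cursors c4@4 c1@9 c2@12 c3@15, authorship ..44...11.22.33.
After op 4 (insert('u')): buffer="zetduwiltdumtduntdug" (len 20), cursors c4@5 c1@11 c2@15 c3@19, authorship ..444...111.222.333.
After op 5 (insert('o')): buffer="zetduowiltduomtduontduog" (len 24), cursors c4@6 c1@13 c2@18 c3@23, authorship ..4444...1111.2222.3333.
After op 6 (move_left): buffer="zetduowiltduomtduontduog" (len 24), cursors c4@5 c1@12 c2@17 c3@22, authorship ..4444...1111.2222.3333.
After op 7 (insert('v')): buffer="zetduvowiltduvomtduvontduvog" (len 28), cursors c4@6 c1@14 c2@20 c3@26, authorship ..44444...11111.22222.33333.
After op 8 (move_right): buffer="zetduvowiltduvomtduvontduvog" (len 28), cursors c4@7 c1@15 c2@21 c3@27, authorship ..44444...11111.22222.33333.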